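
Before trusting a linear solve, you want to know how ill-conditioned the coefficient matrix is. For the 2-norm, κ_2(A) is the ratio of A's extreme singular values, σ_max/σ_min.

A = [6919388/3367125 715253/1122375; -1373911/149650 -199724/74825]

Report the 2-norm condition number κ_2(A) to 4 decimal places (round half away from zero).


262.8000

form AᵀA = [2387843770921/26978062500 58036957594/2248171875; 58036957594/2248171875 5643524089/749390625] with trace 4145617021/43164900 and determinant 5764801/43164900
λ_max, λ_min = (4145617021/43164900 ± √17185145136570174841/1863208592010000)/2 = 2401/25, 2401/1726596
κ_2(A) = √(λ_max/λ_min) = √((2401/25) / (2401/1726596)) = 262.8000


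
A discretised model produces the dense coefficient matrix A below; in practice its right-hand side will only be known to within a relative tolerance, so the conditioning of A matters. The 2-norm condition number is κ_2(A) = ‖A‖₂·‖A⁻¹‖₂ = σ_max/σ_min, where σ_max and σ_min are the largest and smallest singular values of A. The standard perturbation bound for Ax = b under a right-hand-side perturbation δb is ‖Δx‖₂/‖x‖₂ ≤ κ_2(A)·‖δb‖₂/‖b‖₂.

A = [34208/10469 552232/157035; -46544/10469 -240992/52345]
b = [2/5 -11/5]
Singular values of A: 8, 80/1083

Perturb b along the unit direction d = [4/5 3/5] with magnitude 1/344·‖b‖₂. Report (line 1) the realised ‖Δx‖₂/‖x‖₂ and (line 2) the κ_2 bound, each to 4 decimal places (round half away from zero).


largest singular value 8, smallest 80/1083
κ = σ_max/σ_min = 8/(80/1083) = 108.3000
κ_2(A)·‖δb‖/‖b‖ = 0.3148
solve Ax = b  →  x = [9.9754 -9.1552]
‖b‖₂ = 2.2361 and ‖x‖₂ = 13.5398
with δb = [0.0052 0.0039], A·Δx = δb → ‖Δx‖ = 0.0880
relative error = 0.0065
so the bound overstates the realised error by a factor of ≈ 48.4415 (computed from the unrounded values)

0.0065
0.3148


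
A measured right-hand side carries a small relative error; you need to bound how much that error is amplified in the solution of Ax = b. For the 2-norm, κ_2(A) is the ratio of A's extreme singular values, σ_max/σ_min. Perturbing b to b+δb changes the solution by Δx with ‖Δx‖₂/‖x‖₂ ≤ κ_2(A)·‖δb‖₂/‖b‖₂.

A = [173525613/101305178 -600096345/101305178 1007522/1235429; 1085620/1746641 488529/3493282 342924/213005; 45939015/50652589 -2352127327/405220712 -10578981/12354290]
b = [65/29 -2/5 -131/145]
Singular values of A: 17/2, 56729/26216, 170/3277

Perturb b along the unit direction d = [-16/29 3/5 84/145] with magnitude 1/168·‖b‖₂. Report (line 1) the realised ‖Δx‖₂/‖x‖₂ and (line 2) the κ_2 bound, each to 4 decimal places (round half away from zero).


σ_max = 17/2, σ_min = 170/3277
κ = σ_max/σ_min = (17/2)/(170/3277) = 163.8500
κ_2(A)·‖δb‖/‖b‖ = 0.9753
solve Ax = b  →  x = [34.9186 7.7361 -14.4015]
‖b‖ = 2.4495, ‖x‖ = 38.5559
re-solving with b+δb shifts x by Δx of norm 0.2811
relative error = 0.0073
tightness: 0.0073 against a bound of 0.9753 (unrounded ratio ≈ 0.0075)

0.0073
0.9753


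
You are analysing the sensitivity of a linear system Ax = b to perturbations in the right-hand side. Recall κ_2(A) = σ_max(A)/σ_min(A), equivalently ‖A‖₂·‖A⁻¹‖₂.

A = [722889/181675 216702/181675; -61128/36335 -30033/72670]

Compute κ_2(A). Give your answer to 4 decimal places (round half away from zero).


55.9000

AᵀA = [3644877609/195300625 1062720162/195300625; 1062720162/195300625 1244902689/781202500]; tr = 25319061/1249924, det = 164025/1249924
λ_max, λ_min = (25319061/1249924 ± √640234774785321/1562310005776)/2 = 81/4, 2025/312481
κ_2(A) = √(λ_max/λ_min) = √((81/4) / (2025/312481)) = 55.9000


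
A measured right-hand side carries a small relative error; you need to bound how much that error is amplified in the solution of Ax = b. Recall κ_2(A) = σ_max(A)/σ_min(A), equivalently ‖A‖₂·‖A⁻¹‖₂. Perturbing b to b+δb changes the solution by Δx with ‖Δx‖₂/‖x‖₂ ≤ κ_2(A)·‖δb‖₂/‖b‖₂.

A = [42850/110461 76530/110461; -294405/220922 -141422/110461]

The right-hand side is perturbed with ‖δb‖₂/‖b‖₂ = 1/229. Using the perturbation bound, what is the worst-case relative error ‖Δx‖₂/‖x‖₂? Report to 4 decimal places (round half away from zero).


0.0409

AᵀA = [556324225/288796036 142585695/72199009; 142585695/72199009 153000136/72199009]; tr = 1389209/343396, det = 15625/85849
solving λ² − 1389209/343396·λ + 15625/85849 = 0 gives λ = 4, 15625/343396
κ_2(A) = √(λ_max/λ_min) = √(4 / (15625/343396)) = 9.3760
bound on ‖Δx‖/‖x‖: κ·ε = 9.3760·1/229 = 0.0409


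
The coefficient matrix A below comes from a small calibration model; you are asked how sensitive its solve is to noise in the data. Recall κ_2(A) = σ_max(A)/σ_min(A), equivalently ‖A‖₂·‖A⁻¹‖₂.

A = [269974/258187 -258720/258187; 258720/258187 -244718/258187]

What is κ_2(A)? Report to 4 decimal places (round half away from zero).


AᵀA = [166256836/79263409 -158336640/79263409; -158336640/79263409 150800164/79263409]; tr = 377000/94249, det = 16/94249
λ_max, λ_min = (377000/94249 ± √142122968064/8882874001)/2 = 4, 4/94249
σ_max=√4=2, σ_min=√(4/94249)=(2/307) → κ = 307.0000

307.0000


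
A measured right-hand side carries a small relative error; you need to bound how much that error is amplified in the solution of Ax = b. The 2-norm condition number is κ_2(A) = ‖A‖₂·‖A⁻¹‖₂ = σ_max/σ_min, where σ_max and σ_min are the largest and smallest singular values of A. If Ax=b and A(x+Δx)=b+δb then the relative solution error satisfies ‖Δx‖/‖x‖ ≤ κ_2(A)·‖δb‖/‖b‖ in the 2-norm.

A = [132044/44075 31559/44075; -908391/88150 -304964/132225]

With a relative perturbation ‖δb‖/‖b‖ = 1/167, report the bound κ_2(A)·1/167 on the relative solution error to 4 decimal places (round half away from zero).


1.5449

AᵀA = [1431866689/12432676 80541230/3108169; 80541230/3108169 163146841/27973521]; tr = 8054365/66564, det = 14641/66564
eigenvalues of AᵀA: λ = (tr ± √(tr²−4·det))/2 = 121, 121/66564
σ_max=√121=11, σ_min=√(121/66564)=(11/258) → κ = 258.0000
κ_2(A)·‖δb‖/‖b‖ = 1.5449


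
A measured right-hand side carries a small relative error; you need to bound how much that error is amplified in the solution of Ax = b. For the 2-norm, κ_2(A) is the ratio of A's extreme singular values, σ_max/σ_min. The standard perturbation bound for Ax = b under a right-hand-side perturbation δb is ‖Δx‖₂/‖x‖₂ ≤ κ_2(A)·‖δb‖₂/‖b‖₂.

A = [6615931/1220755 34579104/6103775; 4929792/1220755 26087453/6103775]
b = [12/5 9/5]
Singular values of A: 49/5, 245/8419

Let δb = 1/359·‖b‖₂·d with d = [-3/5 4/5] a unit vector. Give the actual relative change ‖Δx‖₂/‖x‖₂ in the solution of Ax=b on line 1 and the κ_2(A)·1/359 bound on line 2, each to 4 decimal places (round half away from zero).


largest singular value 49/5, smallest 245/8419
condition number: (49/5) ÷ (245/8419) = 336.7600
worst-case relative error ≤ 336.7600 × 1/359 = 0.9381
solve Ax = b  →  x = [0.2111 0.2217]
‖b‖₂ = 3.0000 and ‖x‖₂ = 0.3061
with δb = [-0.0050 0.0067], A·Δx = δb → ‖Δx‖ = 0.2872
relative error = 0.9381
realised/bound = 1 exactly: the bound is attained for this b and d

0.9381
0.9381


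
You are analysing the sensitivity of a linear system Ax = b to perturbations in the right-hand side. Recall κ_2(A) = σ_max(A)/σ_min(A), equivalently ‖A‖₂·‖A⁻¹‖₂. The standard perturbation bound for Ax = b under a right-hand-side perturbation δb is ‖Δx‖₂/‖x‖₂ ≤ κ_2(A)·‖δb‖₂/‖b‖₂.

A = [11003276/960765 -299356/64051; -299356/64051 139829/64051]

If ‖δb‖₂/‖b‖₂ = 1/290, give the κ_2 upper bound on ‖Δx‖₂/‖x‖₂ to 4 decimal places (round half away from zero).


AᵀA = [64285496608/420149925 -1785059828/28009995; -1785059828/28009995 49688741/1867333]; tr = 5805035641/32319225, det = 322417936/32319225
solving λ² − 5805035641/32319225·λ + 322417936/32319225 = 0 gives λ = 4489/25, 71824/1292769
κ = σ_max/σ_min = (67/5)/(268/1137) = 56.8500
bound on ‖Δx‖/‖x‖: κ·ε = 56.8500·1/290 = 0.1960

0.1960


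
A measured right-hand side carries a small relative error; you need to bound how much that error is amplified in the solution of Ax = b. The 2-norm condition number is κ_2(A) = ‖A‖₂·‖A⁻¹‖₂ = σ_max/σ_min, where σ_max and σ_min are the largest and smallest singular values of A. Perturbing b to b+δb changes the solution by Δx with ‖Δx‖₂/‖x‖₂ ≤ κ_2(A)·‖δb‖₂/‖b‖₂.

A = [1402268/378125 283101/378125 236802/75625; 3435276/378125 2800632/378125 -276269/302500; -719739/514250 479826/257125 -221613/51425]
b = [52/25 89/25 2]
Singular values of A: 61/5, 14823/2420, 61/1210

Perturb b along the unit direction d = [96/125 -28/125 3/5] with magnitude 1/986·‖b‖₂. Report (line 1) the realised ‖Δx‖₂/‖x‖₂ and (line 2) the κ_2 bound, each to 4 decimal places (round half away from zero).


0.0023
0.2454

σ_max = 61/5, σ_min = 61/1210
κ_2(A) = (61/5) / (61/1210) = 242.0000
worst-case relative error ≤ 242.0000 × 1/986 = 0.2454
solve Ax = b  →  x = [-20.7867 28.2620 18.5252]
2-norm of b is 4.5826; of x, 39.6738
δb = ε·‖b‖·d = [0.0036 -0.0010 0.0028]; solving A·Δx = δb gives ‖Δx‖ = 0.0922
dividing the unrounded norms, ‖Δx‖/‖x‖ = 0.0023
realised/bound (from unrounded values) ≈ 0.0095


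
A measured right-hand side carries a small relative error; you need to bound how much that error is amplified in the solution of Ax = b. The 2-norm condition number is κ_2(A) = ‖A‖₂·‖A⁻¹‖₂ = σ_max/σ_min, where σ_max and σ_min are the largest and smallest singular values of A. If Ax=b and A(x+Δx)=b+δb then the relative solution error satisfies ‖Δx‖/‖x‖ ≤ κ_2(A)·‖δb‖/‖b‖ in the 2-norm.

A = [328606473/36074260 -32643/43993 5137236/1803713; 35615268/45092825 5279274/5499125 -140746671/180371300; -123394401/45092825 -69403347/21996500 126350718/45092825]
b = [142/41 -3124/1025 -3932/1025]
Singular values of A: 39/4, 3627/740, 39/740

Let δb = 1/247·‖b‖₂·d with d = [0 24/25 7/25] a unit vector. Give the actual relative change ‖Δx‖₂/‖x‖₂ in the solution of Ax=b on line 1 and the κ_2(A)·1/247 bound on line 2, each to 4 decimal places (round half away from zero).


0.0061
0.7490

σ_max = 39/4, σ_min = 39/740
κ = σ_max/σ_min = (39/4)/(39/740) = 185.0000
perturbation bound = 185.0000·1/247 = 0.7490
solve Ax = b  →  x = [11.9551 -54.6788 -51.2646]
‖b‖₂ = 6.0000 and ‖x‖₂ = 75.8996
with δb = [0.0000 0.0233 0.0068], A·Δx = δb → ‖Δx‖ = 0.4609
dividing the unrounded norms, ‖Δx‖/‖x‖ = 0.0061
realised/bound (from unrounded values) ≈ 0.0081


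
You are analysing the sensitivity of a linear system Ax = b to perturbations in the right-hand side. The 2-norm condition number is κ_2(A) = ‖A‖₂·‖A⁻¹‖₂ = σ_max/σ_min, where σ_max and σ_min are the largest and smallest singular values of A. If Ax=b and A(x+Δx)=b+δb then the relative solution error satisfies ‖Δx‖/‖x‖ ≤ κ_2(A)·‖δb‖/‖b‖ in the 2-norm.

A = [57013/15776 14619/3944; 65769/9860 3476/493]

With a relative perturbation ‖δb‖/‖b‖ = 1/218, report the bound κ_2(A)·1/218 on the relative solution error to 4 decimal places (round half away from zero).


0.7339

form AᵀA = [1239093361/21529600 65047059/1076480; 65047059/1076480 3415225/53824] with trace 3097721/25600 and determinant 14641/25600
char-poly roots: 121 and 121/25600
so κ_2 = √(121 / (121/25600)) = 160.0000
κ_2(A)·‖δb‖/‖b‖ = 0.7339


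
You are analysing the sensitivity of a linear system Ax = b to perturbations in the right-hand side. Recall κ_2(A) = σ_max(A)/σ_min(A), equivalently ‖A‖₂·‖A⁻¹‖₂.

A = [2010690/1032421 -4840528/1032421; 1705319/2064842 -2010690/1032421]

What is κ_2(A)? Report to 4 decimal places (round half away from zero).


381.8125

AᵀA = [112897100569/25228239556 -67735119375/6307059889; -67735119375/6307059889 162565595236/6307059889]; tr = 4515736577/149279524, det = 234256/37319881
λ_max, λ_min = (4515736577/149279524 ± √20391317318868890625/22284376285666576)/2 = 121/4, 7744/37319881
σ_max=√(121/4)=(11/2), σ_min=√(7744/37319881)=(88/6109) → κ = 381.8125


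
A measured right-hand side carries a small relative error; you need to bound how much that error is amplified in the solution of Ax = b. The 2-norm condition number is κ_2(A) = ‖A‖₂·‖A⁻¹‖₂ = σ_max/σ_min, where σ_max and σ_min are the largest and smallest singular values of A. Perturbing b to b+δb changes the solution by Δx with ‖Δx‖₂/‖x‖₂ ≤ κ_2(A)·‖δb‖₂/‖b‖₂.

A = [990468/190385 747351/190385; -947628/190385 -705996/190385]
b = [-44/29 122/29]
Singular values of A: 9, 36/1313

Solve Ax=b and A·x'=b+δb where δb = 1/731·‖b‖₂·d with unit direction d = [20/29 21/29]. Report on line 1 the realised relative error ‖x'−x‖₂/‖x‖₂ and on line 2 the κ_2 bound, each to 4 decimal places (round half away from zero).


0.0031
0.4490

from the listed singular values, σ₁ = 9, σ_n = 36/1313
κ_2(A) = 9 / (36/1313) = 328.2500
κ_2(A)·‖δb‖/‖b‖ = 0.4490
solve Ax = b  →  x = [-44.1222 58.0889]
2-norm of b is 4.4721; of x, 72.9458
with δb = [0.0042 0.0044], A·Δx = δb → ‖Δx‖ = 0.2231
dividing the unrounded norms, ‖Δx‖/‖x‖ = 0.0031
realised/bound (from unrounded values) ≈ 0.0068


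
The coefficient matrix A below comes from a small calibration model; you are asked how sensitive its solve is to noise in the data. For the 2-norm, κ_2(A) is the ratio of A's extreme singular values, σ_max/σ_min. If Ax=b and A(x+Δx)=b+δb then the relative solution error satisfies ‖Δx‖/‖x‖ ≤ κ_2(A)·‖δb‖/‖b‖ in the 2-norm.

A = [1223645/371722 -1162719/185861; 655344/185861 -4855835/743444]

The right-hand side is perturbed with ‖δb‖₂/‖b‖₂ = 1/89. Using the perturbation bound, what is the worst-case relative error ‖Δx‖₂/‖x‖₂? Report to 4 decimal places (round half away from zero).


2.1180

M = AᵀA = [3823079809/164301124 -3583681875/82150562; -3583681875/82150562 53757171361/657204496]. tr(M)=238925573/2274064, det(M)=2825761/9096256
char-poly roots: 1681/16 and 1681/568516
κ = σ_max/σ_min = (41/4)/(41/754) = 188.5000
worst-case relative error ≤ 188.5000 × 1/89 = 2.1180


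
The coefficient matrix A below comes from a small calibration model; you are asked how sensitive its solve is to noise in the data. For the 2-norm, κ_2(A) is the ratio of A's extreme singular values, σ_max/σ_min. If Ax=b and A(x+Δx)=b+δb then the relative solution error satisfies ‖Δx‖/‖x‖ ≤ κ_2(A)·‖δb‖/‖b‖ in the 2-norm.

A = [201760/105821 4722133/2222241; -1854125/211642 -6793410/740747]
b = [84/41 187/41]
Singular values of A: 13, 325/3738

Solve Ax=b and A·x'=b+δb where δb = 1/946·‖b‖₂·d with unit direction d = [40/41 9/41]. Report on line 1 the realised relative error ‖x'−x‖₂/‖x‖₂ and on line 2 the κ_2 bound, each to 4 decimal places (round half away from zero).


σ_max = 13, σ_min = 325/3738
κ_2(A) = 13 / (325/3738) = 149.5200
κ_2(A)·‖δb‖/‖b‖ = 0.1581
solve Ax = b  →  x = [-25.1983 23.5735]
‖b‖₂ = 5.0000 and ‖x‖₂ = 34.5060
Δx = A⁻¹·δb where δb = 1/946·5.0000·d; ‖Δx‖ = 0.0608
relative error = 0.0018
so the bound overstates the realised error by a factor of ≈ 89.7156 (computed from the unrounded values)

0.0018
0.1581


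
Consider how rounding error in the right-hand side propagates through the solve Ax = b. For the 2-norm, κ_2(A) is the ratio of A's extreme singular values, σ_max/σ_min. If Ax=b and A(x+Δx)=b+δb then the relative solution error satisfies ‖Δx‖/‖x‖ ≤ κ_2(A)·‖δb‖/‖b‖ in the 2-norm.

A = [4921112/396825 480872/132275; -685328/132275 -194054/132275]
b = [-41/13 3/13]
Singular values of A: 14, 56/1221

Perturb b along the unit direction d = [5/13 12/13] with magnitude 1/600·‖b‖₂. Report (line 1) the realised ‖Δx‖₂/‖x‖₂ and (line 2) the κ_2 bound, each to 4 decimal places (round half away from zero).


σ_max = 14, σ_min = 56/1221
κ = σ_max/σ_min = 14/(56/1221) = 305.2500
perturbation bound = 305.2500·1/600 = 0.5088
solve Ax = b  →  x = [5.8993 -20.9914]
2-norm of b is 3.1623; of x, 21.8046
Δx = A⁻¹·δb where δb = 1/600·3.1623·d; ‖Δx‖ = 0.1149
dividing the unrounded norms, ‖Δx‖/‖x‖ = 0.0053
tightness: 0.0053 against a bound of 0.5088 (unrounded ratio ≈ 0.0104)

0.0053
0.5088


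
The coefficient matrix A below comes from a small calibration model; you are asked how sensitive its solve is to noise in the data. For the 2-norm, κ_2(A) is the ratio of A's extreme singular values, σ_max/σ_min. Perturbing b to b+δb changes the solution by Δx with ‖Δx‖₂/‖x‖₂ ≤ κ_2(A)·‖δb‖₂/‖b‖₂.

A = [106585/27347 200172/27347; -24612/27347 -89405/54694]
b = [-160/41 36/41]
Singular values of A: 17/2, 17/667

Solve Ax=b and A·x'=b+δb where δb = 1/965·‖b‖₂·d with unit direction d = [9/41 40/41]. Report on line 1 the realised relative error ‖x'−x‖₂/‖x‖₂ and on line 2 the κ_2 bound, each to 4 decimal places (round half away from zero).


largest singular value 17/2, smallest 17/667
κ = σ_max/σ_min = (17/2)/(17/667) = 333.5000
perturbation bound = 333.5000·1/965 = 0.3456
solve Ax = b  →  x = [-0.2215 -0.4152]
‖b‖ = 4.0000, ‖x‖ = 0.4706
with δb = [0.0009 0.0040], A·Δx = δb → ‖Δx‖ = 0.1626
relative error = 0.3456
so the bound is sharp here: realised error equals the bound

0.3456
0.3456


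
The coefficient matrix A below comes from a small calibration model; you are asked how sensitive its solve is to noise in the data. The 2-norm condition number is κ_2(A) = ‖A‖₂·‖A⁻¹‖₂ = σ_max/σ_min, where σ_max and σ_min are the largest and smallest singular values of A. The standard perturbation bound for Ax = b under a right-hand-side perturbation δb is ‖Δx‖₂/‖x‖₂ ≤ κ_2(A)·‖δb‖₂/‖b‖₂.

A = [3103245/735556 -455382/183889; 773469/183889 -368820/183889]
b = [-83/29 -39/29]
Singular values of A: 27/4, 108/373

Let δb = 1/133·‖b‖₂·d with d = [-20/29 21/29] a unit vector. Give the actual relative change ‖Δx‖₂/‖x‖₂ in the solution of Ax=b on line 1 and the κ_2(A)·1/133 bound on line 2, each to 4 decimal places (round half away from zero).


largest singular value 27/4, smallest 108/373
κ_2(A) = (27/4) / (108/373) = 23.3125
perturbation bound = 23.3125·1/133 = 0.1753
solve Ax = b  →  x = [1.2331 3.2565]
‖b‖ = 3.1623, ‖x‖ = 3.4822
re-solving with b+δb shifts x by Δx of norm 0.0821
dividing the unrounded norms, ‖Δx‖/‖x‖ = 0.0236
realised/bound (from unrounded values) ≈ 0.1345

0.0236
0.1753


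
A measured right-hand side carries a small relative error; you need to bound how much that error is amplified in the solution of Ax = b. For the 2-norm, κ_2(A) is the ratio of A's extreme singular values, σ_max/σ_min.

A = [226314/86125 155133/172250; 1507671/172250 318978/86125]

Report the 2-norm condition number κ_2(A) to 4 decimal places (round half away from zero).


53.0000

AᵀA = [304977717/3651700 6351048/182585; 6351048/182585 53052813/3651700]; tr = 2754081/28090, det = 96059601/28090000
λ_max, λ_min = (2754081/28090 ± √47338555611204/4931550625)/2 = 9801/100, 9801/280900
σ_max=√(9801/100)=(99/10), σ_min=√(9801/280900)=(99/530) → κ = 53.0000


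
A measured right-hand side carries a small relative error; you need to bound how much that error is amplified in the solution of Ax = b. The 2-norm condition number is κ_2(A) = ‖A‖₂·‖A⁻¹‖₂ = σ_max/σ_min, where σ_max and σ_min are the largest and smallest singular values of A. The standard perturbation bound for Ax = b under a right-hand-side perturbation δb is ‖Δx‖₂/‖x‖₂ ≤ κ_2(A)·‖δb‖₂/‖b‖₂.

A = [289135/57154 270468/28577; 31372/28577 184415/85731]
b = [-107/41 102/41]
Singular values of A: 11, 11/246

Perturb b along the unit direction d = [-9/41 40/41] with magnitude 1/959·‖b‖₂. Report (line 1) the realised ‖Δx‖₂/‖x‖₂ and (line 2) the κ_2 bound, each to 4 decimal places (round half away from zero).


0.0013
0.2565

largest singular value 11, smallest 11/246
κ_2(A) = 11 / (11/246) = 246.0000
perturbation bound = 246.0000·1/959 = 0.2565
solve Ax = b  →  x = [-59.2834 31.4118]
‖b‖ = 3.6056, ‖x‖ = 67.0912
δb = ε·‖b‖·d = [-0.0008 0.0037]; solving A·Δx = δb gives ‖Δx‖ = 0.0841
relative error = 0.0013
so the bound overstates the realised error by a factor of ≈ 204.6851 (computed from the unrounded values)


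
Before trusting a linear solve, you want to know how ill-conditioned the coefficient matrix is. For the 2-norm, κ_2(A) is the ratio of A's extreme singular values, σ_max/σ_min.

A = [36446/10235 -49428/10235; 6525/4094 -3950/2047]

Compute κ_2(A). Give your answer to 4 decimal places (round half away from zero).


form AᵀA = [6377634289/419020900 -2123624763/104755225; -2123624763/104755225 2833189684/104755225] with trace 708415721/16760836 and determinant 2856100/4190209
eigenvalues of AᵀA: λ = (tr ± √(tr²−4·det))/2 = 169/4, 67600/4190209
so κ_2 = √((169/4) / (67600/4190209)) = 51.1750

51.1750


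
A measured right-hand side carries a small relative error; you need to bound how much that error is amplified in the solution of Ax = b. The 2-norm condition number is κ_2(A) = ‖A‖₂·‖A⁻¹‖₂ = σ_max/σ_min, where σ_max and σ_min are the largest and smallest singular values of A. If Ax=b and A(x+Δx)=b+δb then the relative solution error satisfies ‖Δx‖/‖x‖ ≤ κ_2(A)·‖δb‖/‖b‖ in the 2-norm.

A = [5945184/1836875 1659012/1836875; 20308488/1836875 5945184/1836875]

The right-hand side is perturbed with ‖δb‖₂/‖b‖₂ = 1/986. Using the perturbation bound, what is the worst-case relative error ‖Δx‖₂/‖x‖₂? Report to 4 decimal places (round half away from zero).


AᵀA = [716447836224/5398575625 208961327232/5398575625; 208961327232/5398575625 60956053776/5398575625]; tr = 1243846224/8637721, det = 2073600/8637721
eigenvalues of AᵀA: λ = (tr ± √(tr²−4·det))/2 = 144, 14400/8637721
κ_2(A) = √(λ_max/λ_min) = √(144 / (14400/8637721)) = 293.9000
worst-case relative error ≤ 293.9000 × 1/986 = 0.2981

0.2981


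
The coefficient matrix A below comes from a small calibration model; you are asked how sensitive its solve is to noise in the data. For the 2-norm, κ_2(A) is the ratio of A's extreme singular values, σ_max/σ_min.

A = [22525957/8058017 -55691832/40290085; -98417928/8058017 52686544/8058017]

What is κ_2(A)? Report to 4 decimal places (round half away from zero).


AᵀA = [6063954366793/38626792369 -16169550435864/193133961845; -16169550435864/193133961845 43128124995904/965669809225]; tr = 673795792961/3341418025, det = 6505390336/3341418025
eigenvalues of AᵀA: λ = (tr ± √(tr²−4·det))/2 = 5041/25, 1290496/133656721
so κ_2 = √((5041/25) / (1290496/133656721)) = 144.5125

144.5125


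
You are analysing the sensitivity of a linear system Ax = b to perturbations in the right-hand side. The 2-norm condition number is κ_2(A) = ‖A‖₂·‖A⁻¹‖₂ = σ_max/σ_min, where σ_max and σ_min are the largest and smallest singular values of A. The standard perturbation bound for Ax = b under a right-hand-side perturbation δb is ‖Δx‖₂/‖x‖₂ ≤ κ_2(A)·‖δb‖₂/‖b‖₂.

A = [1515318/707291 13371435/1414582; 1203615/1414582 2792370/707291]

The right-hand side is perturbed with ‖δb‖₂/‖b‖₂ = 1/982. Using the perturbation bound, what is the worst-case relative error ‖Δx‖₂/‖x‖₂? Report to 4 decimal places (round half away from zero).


AᵀA = [62919784809/11840486596 69890279760/2960121649; 69890279760/2960121649 1242512395425/11840486596]; tr = 388290357/3521858, det = 4862025/28174864
solving λ² − 388290357/3521858·λ + 4862025/28174864 = 0 gives λ = 441/4, 11025/7043716
κ = σ_max/σ_min = (21/2)/(105/2654) = 265.4000
bound on ‖Δx‖/‖x‖: κ·ε = 265.4000·1/982 = 0.2703

0.2703


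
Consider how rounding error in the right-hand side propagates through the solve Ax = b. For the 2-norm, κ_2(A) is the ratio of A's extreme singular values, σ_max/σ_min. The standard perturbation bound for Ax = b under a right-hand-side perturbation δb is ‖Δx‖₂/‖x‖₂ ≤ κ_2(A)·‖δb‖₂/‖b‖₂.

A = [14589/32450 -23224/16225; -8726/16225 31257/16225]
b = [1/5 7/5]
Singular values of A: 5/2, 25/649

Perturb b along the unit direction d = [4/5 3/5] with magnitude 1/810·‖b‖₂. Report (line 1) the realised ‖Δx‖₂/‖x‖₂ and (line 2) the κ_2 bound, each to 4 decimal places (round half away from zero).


σ_max = 5/2, σ_min = 25/649
κ = σ_max/σ_min = (5/2)/(25/649) = 64.9000
κ_2(A)·‖δb‖/‖b‖ = 0.0801
solve Ax = b  →  x = [24.8096 7.6528]
‖b‖ = 1.4142, ‖x‖ = 25.9631
δb = ε·‖b‖·d = [0.0014 0.0010]; solving A·Δx = δb gives ‖Δx‖ = 0.0453
dividing the unrounded norms, ‖Δx‖/‖x‖ = 0.0017
realised/bound (from unrounded values) ≈ 0.0218

0.0017
0.0801


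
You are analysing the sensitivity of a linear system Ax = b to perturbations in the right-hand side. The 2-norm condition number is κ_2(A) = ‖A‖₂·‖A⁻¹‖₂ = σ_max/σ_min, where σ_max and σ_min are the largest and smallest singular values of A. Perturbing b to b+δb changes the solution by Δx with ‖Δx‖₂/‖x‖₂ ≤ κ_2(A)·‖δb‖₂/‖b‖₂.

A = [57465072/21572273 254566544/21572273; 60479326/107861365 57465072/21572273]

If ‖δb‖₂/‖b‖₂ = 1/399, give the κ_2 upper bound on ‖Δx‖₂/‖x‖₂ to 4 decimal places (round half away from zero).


form AᵀA = [51287097782596/6920924485225 45579341297952/1384184897045; 45579341297952/1384184897045 40515383595520/276836979409] with trace 633058707716/4117147225 and determinant 945685504/4117147225
λ_max, λ_min = (633058707716/4117147225 ± √400747753309257852631056/16950901272325200625)/2 = 3844/25, 246016/164685889
σ_max=√(3844/25)=(62/5), σ_min=√(246016/164685889)=(496/12833) → κ = 320.8250
worst-case relative error ≤ 320.8250 × 1/399 = 0.8041

0.8041


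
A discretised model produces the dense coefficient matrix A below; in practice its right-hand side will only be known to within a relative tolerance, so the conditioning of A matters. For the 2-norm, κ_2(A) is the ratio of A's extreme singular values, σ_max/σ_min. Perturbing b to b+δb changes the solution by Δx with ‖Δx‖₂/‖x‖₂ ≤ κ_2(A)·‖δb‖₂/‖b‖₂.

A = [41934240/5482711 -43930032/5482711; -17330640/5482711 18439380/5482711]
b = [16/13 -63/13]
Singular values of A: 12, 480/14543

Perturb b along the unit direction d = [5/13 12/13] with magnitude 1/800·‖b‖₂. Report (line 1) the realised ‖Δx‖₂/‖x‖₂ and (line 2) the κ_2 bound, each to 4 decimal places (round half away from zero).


largest singular value 12, smallest 480/14543
condition number: 12 ÷ (480/14543) = 363.5750
κ_2(A)·‖δb‖/‖b‖ = 0.4545
solve Ax = b  →  x = [-87.5871 -83.7615]
2-norm of b is 5.0000; of x, 121.1919
δb = ε·‖b‖·d = [0.0024 0.0058]; solving A·Δx = δb gives ‖Δx‖ = 0.1894
relative error = 0.0016
tightness: 0.0016 against a bound of 0.4545 (unrounded ratio ≈ 0.0034)

0.0016
0.4545


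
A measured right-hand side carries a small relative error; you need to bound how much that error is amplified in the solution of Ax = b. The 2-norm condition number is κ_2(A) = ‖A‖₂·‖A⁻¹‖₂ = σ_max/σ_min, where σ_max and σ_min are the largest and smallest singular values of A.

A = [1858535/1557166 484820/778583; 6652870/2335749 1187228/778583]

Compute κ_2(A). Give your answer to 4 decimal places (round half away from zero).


form AᵀA = [1231538982625/129129547716 54734058890/10760795643; 54734058890/10760795643 9731128736/3586931881] with trace 5473562689/446815044 and determinant 240100/111703761
λ_max, λ_min = (5473562689/446815044 ± √29958172025739880321/199643683544721936)/2 = 49/4, 19600/111703761
κ = σ_max/σ_min = (7/2)/(140/10569) = 264.2250

264.2250


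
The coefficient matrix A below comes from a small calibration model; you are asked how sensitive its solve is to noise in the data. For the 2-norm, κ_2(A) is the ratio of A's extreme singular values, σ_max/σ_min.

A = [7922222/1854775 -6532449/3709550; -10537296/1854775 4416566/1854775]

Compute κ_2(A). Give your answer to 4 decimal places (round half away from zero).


356.6875

AᵀA = [6951848336356/137607612025 -579315350691/27521522405; -579315350691/27521522405 4827884434681/550430448100]; tr = 38621630509/651396980, det = 562448656/20356155625
solving λ² − 38621630509/651396980·λ + 562448656/20356155625 = 0 gives λ = 5929/100, 379456/814246225
κ = σ_max/σ_min = (77/10)/(616/28535) = 356.6875


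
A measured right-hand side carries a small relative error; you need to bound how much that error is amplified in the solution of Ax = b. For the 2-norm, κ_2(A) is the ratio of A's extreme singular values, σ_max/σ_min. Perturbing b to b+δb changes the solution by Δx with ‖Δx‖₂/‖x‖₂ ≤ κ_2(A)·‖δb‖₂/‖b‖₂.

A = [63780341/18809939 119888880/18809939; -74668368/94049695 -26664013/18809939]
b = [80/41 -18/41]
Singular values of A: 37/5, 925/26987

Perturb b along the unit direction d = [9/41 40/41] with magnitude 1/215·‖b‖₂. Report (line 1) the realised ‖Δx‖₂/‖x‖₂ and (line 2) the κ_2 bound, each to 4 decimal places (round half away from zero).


1.0042
1.0042

largest singular value 37/5, smallest 925/26987
condition number: (37/5) ÷ (925/26987) = 215.8960
worst-case relative error ≤ 215.8960 × 1/215 = 1.0042
solve Ax = b  →  x = [0.1272 0.2385]
‖b‖ = 2.0000, ‖x‖ = 0.2703
Δx = A⁻¹·δb where δb = 1/215·2.0000·d; ‖Δx‖ = 0.2714
realised ‖Δx‖/‖x‖ = 1.0042
so the bound is sharp here: realised error equals the bound


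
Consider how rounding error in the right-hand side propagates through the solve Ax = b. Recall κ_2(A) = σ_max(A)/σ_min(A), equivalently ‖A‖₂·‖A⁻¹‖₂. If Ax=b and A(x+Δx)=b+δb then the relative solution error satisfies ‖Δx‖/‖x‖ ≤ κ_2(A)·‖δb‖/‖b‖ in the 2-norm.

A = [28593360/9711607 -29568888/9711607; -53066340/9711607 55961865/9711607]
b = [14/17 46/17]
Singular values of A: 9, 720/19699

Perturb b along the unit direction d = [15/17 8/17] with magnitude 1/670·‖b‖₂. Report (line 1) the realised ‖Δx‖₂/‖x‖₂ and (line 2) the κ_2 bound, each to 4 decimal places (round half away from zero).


largest singular value 9, smallest 720/19699
κ = σ_max/σ_min = 9/(720/19699) = 246.2375
bound on ‖Δx‖/‖x‖: κ·ε = 246.2375·1/670 = 0.3675
solve Ax = b  →  x = [39.4712 37.8985]
‖b‖₂ = 2.8284 and ‖x‖₂ = 54.7199
Δx = A⁻¹·δb where δb = 1/670·2.8284·d; ‖Δx‖ = 0.1155
relative error = 0.0021
tightness: 0.0021 against a bound of 0.3675 (unrounded ratio ≈ 0.0057)

0.0021
0.3675


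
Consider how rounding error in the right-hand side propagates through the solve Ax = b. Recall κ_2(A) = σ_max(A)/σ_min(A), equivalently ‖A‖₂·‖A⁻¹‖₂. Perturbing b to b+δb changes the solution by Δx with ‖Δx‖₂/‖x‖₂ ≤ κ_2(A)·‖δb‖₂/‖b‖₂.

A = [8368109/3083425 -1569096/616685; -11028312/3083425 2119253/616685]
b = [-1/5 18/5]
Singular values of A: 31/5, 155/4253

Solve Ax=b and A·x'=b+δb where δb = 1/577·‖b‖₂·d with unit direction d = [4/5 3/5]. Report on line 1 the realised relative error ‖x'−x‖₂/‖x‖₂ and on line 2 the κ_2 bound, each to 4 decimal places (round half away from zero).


0.0031
0.2948

largest singular value 31/5, smallest 155/4253
κ = σ_max/σ_min = (31/5)/(155/4253) = 170.1200
bound on ‖Δx‖/‖x‖: κ·ε = 170.1200·1/577 = 0.2948
solve Ax = b  →  x = [37.4961 40.0725]
‖b‖₂ = 3.6056 and ‖x‖₂ = 54.8796
Δx = A⁻¹·δb where δb = 1/577·3.6056·d; ‖Δx‖ = 0.1715
realised ‖Δx‖/‖x‖ = 0.0031
realised/bound (from unrounded values) ≈ 0.0106


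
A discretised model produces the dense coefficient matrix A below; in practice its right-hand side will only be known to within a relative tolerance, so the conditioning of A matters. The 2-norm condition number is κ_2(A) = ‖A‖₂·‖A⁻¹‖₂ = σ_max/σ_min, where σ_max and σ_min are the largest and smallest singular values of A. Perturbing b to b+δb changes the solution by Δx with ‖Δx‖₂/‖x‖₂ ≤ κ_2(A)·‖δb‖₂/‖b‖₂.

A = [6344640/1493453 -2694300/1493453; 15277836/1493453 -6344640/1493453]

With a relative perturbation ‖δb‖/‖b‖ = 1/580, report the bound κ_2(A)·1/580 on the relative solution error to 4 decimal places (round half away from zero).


AᵀA = [1619329760784/13197644161 -674714396160/13197644161; -674714396160/13197644161 281146208400/13197644161]; tr = 11245419936/78092569, det = 12960000/78092569
λ_max, λ_min = (11245419936/78092569 ± √126455421218209284096/6098449333019761)/2 = 144, 90000/78092569
κ_2(A) = √(λ_max/λ_min) = √(144 / (90000/78092569)) = 353.4800
κ_2(A)·‖δb‖/‖b‖ = 0.6094

0.6094


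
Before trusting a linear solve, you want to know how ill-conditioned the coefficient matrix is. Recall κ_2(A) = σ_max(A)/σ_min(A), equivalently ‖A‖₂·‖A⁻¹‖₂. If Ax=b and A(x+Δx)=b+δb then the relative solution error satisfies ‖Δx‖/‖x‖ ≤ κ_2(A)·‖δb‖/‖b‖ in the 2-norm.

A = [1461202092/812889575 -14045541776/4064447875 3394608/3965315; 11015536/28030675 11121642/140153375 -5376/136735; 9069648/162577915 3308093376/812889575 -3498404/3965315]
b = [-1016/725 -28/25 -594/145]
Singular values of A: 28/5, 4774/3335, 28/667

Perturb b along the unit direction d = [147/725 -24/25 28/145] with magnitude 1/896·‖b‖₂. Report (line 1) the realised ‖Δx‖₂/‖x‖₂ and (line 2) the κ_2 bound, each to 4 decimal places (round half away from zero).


largest singular value 28/5, smallest 28/667
condition number: (28/5) ÷ (28/667) = 133.4000
bound on ‖Δx‖/‖x‖: κ·ε = 133.4000·1/896 = 0.1489
solve Ax = b  →  x = [-2.6497 -0.9533 0.0784]
2-norm of b is 4.4721; of x, 2.8170
δb = ε·‖b‖·d = [0.0010 -0.0048 0.0010]; solving A·Δx = δb gives ‖Δx‖ = 0.1189
realised ‖Δx‖/‖x‖ = 0.0422
realised/bound (from unrounded values) ≈ 0.2835

0.0422
0.1489


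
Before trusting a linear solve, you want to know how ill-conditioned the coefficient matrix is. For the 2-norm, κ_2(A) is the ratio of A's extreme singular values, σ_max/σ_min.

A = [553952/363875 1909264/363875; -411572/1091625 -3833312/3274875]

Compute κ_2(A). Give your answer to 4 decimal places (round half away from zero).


M = AᵀA = [348739664/141778125 3585244544/425334375; 3585244544/425334375 36878369024/1276003125]. tr(M)=320136208/10208025, det(M)=9834496/255200625
solving λ² − 320136208/10208025·λ + 9834496/255200625 = 0 gives λ = 784/25, 12544/10208025
σ_max=√(784/25)=(28/5), σ_min=√(12544/10208025)=(112/3195) → κ = 159.7500

159.7500


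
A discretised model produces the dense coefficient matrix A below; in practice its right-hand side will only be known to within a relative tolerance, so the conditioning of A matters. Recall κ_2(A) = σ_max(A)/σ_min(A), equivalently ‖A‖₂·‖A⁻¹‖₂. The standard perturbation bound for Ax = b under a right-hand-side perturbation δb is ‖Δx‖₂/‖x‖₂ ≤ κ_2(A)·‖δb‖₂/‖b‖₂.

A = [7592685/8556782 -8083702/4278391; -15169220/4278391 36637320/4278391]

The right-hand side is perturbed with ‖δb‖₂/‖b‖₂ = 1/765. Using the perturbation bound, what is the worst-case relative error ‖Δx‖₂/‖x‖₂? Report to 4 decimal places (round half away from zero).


0.1312

M = AᵀA = [581838076825/43556524804 -348868571535/10889131201; -348868571535/10889131201 837382186084/10889131201]. tr(M)=23262525569/257730916, det(M)=52128400/64432729
eigenvalues of AᵀA: λ = (tr ± √(tr²−4·det))/2 = 361/4, 577600/64432729
σ_max=√(361/4)=(19/2), σ_min=√(577600/64432729)=(760/8027) → κ = 100.3375
bound on ‖Δx‖/‖x‖: κ·ε = 100.3375·1/765 = 0.1312


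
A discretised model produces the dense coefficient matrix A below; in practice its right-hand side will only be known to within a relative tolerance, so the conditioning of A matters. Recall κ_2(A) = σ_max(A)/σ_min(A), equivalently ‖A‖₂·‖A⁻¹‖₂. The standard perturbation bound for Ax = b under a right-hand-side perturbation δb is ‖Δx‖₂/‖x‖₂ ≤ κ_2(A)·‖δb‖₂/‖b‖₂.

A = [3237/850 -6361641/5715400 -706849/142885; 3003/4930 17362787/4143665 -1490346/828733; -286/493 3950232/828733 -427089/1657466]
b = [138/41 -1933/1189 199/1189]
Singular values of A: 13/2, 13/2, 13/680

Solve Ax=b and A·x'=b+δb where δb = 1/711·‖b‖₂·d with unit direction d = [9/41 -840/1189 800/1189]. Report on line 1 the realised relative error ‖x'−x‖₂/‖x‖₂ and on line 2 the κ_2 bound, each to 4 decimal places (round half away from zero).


0.0026
0.4782

largest singular value 13/2, smallest 13/680
κ = σ_max/σ_min = (13/2)/(13/680) = 340.0000
perturbation bound = 340.0000·1/711 = 0.4782
solve Ax = b  →  x = [83.9692 13.5475 60.9118]
‖b‖ = 3.7417, ‖x‖ = 104.6165
with δb = [0.0012 -0.0037 0.0035], A·Δx = δb → ‖Δx‖ = 0.2753
dividing the unrounded norms, ‖Δx‖/‖x‖ = 0.0026
tightness: 0.0026 against a bound of 0.4782 (unrounded ratio ≈ 0.0055)


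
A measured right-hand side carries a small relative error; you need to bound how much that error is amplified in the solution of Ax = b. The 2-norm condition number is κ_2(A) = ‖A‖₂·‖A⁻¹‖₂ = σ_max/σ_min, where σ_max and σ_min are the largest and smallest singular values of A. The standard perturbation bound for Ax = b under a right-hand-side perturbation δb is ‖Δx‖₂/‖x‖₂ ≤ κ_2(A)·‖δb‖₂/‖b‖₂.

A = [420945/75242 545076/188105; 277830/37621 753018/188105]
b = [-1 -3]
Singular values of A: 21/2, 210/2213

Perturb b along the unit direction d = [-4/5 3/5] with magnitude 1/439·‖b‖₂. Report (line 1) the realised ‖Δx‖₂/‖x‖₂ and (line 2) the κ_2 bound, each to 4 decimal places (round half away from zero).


σ_max = 21/2, σ_min = 210/2213
condition number: (21/2) ÷ (210/2213) = 110.6500
worst-case relative error ≤ 110.6500 × 1/439 = 0.2521
solve Ax = b  →  x = [4.7070 -9.4328]
2-norm of b is 3.1623; of x, 10.5420
re-solving with b+δb shifts x by Δx of norm 0.0759
realised ‖Δx‖/‖x‖ = 0.0072
so the bound overstates the realised error by a factor of ≈ 35.0035 (computed from the unrounded values)

0.0072
0.2521


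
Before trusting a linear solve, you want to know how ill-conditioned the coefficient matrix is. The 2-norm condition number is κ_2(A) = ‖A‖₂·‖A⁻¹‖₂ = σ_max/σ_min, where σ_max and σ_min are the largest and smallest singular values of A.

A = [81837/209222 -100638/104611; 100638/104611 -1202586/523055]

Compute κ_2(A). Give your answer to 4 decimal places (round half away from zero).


278.5500

M = AᵀA = [21488085/19924372 -64458639/24905465; -64458639/24905465 773515368/124527325]. tr(M)=279327969/38316100, det(M)=6561/9579025
λ_max, λ_min = (279327969/38316100 ± √78020091994751361/1468123519210000)/2 = 729/100, 36/383161
κ_2(A) = √(λ_max/λ_min) = √((729/100) / (36/383161)) = 278.5500


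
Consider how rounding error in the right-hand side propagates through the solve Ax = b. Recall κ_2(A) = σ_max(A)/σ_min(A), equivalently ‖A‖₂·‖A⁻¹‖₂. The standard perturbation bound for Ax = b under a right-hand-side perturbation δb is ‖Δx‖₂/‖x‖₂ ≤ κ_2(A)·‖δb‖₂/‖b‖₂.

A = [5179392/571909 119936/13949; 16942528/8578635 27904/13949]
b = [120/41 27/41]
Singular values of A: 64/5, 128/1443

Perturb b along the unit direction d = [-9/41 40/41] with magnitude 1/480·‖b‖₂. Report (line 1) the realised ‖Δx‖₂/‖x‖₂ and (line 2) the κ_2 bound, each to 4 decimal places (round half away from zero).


0.3006
0.3006

σ_max = 64/5, σ_min = 128/1443
condition number: (64/5) ÷ (128/1443) = 144.3000
κ_2(A)·‖δb‖/‖b‖ = 0.3006
solve Ax = b  →  x = [0.1697 0.1616]
‖b‖₂ = 3.0000 and ‖x‖₂ = 0.2344
Δx = A⁻¹·δb where δb = 1/480·3.0000·d; ‖Δx‖ = 0.0705
realised ‖Δx‖/‖x‖ = 0.3006
tightness: 0.3006 against a bound of 0.3006; the bound is attained (ratio 1)
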